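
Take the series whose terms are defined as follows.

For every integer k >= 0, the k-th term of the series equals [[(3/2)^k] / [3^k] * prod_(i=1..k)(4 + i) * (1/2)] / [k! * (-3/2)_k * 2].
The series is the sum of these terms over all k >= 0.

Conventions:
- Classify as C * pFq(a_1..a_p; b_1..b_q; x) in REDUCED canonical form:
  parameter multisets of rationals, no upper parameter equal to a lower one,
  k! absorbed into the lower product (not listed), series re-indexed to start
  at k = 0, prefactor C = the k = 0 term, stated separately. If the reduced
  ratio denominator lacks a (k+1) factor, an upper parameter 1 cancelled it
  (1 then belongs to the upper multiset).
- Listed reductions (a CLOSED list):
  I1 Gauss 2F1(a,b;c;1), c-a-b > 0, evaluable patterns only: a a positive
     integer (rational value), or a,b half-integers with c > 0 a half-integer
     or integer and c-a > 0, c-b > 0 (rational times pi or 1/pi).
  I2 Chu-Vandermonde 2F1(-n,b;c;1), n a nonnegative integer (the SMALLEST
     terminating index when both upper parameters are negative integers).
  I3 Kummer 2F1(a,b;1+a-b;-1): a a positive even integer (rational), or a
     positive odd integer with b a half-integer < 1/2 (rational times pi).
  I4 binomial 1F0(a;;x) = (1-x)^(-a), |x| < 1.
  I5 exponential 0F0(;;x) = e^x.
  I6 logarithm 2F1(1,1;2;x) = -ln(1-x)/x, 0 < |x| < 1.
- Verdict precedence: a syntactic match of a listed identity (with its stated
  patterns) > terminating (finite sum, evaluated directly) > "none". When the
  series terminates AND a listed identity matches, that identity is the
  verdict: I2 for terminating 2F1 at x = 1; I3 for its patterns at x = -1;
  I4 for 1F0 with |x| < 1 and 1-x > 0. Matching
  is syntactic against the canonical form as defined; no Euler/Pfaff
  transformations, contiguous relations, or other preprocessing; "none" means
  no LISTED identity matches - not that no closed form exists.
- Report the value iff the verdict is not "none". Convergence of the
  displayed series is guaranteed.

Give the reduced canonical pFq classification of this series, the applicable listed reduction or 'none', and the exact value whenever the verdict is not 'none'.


Classification (C = 1/4): 1F1 with upper {5}, lower {-3/2}, argument x = 1/2. Verdict: none - this 1F1 at x = 1/2 matches no listed pattern, and upper {5} holds no stopper.

The tell: from the first term 1/4: the constant factors (C = 1/4, x = 1/2) combine into one prefactor.
Adjacent-term ratio: r(k) = (1/2) * (k+5) / [(k-3/2) (k+1)] - poly over poly, x = (1/2) from leading terms; C = 1/4 at k = 0.


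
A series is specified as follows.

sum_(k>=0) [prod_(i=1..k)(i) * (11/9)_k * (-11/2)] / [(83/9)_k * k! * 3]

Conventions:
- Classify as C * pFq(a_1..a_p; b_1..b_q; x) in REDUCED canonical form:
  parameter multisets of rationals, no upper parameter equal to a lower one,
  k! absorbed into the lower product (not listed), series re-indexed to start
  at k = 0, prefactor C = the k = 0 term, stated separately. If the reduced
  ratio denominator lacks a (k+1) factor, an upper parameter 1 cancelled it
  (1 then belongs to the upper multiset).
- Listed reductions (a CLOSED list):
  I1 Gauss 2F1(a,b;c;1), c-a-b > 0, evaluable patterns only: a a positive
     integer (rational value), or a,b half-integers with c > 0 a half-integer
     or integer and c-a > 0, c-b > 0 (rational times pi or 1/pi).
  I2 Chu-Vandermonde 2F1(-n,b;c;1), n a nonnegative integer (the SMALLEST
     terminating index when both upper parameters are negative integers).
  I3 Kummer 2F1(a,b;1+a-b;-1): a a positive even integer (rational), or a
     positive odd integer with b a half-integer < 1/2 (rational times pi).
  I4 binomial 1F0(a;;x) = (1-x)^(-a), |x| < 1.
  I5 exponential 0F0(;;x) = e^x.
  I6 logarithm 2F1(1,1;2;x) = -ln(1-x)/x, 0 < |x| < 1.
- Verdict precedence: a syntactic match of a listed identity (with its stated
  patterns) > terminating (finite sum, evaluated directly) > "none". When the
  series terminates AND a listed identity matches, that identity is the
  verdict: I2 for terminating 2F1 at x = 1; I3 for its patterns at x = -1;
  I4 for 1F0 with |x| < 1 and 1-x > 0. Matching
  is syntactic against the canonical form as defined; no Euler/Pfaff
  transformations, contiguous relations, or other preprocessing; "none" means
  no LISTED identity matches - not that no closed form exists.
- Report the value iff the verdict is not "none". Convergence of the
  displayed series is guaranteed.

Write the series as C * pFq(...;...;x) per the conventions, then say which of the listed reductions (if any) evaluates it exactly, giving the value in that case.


The series (x = 1) is 2F1: upper {1, 11/9}, lower {83/9}, prefactor -11/6. Verdict: Gauss's theorem (I1) applies (x = 1: the Gamma ratio telescopes since c-a-b = 7 > 0 and a = 1 in Z>0). Value: -407/189.

Key step: from the first term -11/6: the running product (prefactor -11/6) telescopes to a rising factorial.
Ratio: r(k) = 1 * (k+1) (k+11/9) / [(k+83/9) (k+1)] - poly over poly, x = 1 from leading terms; C = -11/6 at k = 0.


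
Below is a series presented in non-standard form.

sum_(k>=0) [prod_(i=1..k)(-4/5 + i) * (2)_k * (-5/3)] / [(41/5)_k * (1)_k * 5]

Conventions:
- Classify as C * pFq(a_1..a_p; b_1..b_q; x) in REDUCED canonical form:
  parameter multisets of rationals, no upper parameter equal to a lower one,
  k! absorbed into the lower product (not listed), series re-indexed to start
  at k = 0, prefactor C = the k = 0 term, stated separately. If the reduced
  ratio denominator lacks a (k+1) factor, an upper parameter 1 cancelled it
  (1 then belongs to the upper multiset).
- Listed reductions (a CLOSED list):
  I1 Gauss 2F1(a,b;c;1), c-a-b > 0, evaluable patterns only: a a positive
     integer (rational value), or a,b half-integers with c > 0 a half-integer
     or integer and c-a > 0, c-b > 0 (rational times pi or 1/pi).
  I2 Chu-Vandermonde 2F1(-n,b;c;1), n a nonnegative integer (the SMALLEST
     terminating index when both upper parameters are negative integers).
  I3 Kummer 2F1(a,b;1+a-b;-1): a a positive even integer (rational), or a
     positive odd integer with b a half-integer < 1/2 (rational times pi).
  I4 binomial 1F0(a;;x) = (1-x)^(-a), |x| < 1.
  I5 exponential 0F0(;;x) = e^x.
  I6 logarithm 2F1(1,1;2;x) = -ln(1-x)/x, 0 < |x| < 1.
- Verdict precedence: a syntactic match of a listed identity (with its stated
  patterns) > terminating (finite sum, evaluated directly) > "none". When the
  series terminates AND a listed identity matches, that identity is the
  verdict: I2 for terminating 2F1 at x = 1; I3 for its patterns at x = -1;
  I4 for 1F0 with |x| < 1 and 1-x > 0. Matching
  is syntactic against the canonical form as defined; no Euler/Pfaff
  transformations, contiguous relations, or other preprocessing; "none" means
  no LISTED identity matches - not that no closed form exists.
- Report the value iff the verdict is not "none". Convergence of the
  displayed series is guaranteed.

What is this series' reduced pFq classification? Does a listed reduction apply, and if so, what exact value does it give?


With C = -1/3: the canonical form is 2F1(1/5, 2; 41/5; 1). Verdict: Gauss (I1, integer-parameter pattern) fires (x = 1: the Gamma ratio telescopes since c-a-b = 6 > 0 and a = 2 in Z>0). Sum: -62/175.

First insight: x = 1 and the running product (prefactor -1/3) telescopes to a rising factorial.
Consecutive-term ratio: r(k) = 1 * (k+1/5) (k+2) / [(k+41/5) (k+1)] - poly over poly, x = 1 from leading terms; C = -1/3 at k = 0.


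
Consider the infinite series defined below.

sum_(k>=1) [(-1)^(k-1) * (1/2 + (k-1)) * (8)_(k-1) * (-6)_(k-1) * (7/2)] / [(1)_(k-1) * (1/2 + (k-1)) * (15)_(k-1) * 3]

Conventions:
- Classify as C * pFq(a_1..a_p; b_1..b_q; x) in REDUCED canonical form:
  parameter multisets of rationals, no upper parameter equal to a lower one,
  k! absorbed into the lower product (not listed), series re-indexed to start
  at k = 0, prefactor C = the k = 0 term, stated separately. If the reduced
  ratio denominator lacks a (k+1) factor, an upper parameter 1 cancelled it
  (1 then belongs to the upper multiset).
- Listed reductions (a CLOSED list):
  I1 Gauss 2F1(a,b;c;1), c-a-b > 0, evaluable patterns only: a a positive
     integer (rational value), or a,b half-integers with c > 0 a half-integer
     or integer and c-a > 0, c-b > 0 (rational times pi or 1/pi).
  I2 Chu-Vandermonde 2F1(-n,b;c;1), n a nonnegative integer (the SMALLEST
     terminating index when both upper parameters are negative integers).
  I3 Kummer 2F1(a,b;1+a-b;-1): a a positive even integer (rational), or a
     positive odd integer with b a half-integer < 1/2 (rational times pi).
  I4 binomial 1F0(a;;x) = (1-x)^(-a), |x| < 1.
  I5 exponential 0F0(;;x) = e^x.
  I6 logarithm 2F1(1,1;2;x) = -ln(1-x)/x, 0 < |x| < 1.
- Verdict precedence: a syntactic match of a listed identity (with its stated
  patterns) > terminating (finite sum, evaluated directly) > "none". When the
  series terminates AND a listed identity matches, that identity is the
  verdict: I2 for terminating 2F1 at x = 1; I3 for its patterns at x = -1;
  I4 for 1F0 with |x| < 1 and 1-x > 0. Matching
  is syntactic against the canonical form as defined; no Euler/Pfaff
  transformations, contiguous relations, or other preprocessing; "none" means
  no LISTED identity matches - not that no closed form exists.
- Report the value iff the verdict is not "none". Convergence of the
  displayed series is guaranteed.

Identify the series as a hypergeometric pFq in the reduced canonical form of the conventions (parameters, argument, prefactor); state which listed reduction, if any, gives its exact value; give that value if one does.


Prefactor 7/6, argument -1: 2F1 with upper {-6, 8} over lower {15}. Verdict: Kummer (I3) fires (x = -1; c = 15 equals 1+a-b for upper {-6, 8}: listed pattern). Sum: 1001/60.

The tell: x = (-1) and k + 1/2 divides numerator and denominator alike; prefactor 7/6 after cancelling.
Term ratio: r(k) = (-1) * (k-6) (k+8) / [(k+15) (k+1)] - rational in k. x = (-1); t_0 = 7/6; negate the roots.


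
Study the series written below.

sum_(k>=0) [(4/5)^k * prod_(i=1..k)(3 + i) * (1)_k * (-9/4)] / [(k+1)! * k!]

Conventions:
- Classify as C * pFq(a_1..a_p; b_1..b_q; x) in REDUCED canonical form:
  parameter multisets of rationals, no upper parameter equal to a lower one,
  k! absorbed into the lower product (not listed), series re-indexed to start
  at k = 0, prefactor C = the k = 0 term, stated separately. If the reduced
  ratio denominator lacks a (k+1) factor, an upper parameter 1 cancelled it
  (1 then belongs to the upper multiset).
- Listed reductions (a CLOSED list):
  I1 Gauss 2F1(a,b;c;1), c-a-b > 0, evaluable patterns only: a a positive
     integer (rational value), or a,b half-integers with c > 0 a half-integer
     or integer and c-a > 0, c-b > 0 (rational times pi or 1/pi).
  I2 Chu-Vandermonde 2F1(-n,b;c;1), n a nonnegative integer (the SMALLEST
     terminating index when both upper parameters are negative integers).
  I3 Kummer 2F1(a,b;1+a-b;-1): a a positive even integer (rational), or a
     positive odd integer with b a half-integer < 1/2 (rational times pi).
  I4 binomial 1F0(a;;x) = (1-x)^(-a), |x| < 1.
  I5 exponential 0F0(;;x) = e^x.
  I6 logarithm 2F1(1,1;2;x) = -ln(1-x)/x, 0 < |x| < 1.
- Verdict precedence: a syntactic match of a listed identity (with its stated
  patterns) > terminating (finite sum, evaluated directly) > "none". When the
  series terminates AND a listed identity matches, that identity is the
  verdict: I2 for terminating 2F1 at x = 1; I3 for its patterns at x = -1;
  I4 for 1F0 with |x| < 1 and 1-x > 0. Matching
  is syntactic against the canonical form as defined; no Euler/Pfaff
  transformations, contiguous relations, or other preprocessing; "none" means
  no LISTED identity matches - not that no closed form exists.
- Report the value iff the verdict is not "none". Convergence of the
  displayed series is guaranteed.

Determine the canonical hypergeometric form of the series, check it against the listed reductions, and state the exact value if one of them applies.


With C = -9/4: the canonical form is 2F1(1, 4; 2; 4/5). Verdict: none. A 2F1 with upper {1, 4} fits none of I1-I6 at x = 4/5; the sum runs forever.

The tell: t_0 being -9/4, the denominator's factorial ratio (C = -9/4, x = 4/5) is a lower Pochhammer.
Ratio: r(k) = (4/5) * (k+1) (k+4) / [(k+2) (k+1)] - rational in k, leading ratio (4/5); with t_0 = -9/4, classification follows.


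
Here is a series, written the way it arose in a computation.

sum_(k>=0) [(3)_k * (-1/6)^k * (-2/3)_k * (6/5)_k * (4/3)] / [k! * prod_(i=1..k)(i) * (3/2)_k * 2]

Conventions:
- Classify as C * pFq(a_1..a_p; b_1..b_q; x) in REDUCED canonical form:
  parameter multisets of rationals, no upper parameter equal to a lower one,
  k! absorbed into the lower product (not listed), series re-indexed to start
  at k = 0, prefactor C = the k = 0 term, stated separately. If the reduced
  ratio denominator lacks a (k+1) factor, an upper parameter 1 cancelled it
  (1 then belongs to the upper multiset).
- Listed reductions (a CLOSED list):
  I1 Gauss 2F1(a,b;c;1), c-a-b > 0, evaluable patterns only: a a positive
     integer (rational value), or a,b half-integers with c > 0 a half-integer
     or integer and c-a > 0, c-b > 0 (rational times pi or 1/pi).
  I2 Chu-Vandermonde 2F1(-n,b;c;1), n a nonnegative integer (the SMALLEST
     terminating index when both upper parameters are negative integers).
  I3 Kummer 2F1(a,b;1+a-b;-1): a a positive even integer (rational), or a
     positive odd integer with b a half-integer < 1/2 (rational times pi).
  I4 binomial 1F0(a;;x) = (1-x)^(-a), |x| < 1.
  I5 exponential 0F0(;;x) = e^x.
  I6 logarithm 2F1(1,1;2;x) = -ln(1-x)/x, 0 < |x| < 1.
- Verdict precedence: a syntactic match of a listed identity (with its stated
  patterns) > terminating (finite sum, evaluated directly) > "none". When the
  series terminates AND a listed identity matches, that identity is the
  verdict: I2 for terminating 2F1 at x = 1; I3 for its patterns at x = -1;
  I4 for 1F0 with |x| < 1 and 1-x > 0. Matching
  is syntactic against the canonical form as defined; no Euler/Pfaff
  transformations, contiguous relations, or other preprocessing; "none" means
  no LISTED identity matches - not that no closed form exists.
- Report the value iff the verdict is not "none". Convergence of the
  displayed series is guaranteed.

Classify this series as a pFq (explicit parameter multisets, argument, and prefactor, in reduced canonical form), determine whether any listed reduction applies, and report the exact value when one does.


The series (x = -1/6) is 3F2: upper {-2/3, 6/5, 3}, lower {1, 3/2}, prefactor 2/3. Verdict: none. Every listed pattern misses the 3F2 form at -1/6, upper {-2/3, 6/5, 3}.

Key step: t_0 = 2/3 here, and the denominator's factorial ratio (C = 2/3, x = -1/6) is a lower Pochhammer.
Adjacent-term ratio: r(k) = (-1/6) * (k-2/3) (k+6/5) (k+3) / [(k+1) (k+3/2) (k+1)] - rational in k. x = (-1/6); t_0 = 2/3; negate the roots.


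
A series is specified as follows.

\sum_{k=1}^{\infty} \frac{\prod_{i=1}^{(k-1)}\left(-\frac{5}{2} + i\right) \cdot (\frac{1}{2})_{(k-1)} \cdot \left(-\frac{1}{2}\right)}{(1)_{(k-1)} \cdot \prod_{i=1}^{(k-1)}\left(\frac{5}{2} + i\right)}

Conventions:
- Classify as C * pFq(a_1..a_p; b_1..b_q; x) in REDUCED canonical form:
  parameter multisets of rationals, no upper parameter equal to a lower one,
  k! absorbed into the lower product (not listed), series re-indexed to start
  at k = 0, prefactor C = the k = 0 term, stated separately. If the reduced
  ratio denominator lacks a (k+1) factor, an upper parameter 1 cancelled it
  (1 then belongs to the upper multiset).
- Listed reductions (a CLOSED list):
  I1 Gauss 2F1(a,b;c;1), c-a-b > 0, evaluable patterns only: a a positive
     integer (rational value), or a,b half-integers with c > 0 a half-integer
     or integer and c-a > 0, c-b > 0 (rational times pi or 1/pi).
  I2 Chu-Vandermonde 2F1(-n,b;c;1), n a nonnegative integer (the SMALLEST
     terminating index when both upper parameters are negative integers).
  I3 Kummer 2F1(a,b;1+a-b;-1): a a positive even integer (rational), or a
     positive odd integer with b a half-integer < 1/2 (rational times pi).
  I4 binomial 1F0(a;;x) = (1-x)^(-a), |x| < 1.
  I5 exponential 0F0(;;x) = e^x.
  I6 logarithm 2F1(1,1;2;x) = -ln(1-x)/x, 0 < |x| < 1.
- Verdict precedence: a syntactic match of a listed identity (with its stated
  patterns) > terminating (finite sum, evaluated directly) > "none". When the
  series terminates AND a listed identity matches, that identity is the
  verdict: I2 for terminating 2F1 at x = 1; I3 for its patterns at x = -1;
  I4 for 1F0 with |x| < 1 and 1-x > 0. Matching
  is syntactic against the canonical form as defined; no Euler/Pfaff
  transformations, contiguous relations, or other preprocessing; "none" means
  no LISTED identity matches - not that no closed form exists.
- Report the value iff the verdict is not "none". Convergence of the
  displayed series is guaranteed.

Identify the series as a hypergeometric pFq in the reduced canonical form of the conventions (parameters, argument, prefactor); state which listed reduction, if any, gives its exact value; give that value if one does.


Classification (C = -\frac{1}{2}): 2F1 with upper {-\frac{3}{2}, \frac{1}{2}}, lower {\frac{7}{2}}, argument x = 1. Verdict (x = 1): the half-integer Gauss pattern (I1) applies (x = 1; upper {-\frac{3}{2}, \frac{1}{2}} half-integers, c = \frac{7}{2} in the evaluable pattern). Value: \left(-\frac{525}{4096}\right) \cdot \pi.

First insight: t_0 = -\frac{1}{2} here, and the running product (prefactor -1/2) telescopes to a rising factorial.
Term ratio: r(k) = 1 * (k-\frac{3}{2}) (k+\frac{1}{2}) / [(k+\frac{7}{2}) (k+1)] - rational in k. x = 1; t_0 = -\frac{1}{2}; negate the roots.


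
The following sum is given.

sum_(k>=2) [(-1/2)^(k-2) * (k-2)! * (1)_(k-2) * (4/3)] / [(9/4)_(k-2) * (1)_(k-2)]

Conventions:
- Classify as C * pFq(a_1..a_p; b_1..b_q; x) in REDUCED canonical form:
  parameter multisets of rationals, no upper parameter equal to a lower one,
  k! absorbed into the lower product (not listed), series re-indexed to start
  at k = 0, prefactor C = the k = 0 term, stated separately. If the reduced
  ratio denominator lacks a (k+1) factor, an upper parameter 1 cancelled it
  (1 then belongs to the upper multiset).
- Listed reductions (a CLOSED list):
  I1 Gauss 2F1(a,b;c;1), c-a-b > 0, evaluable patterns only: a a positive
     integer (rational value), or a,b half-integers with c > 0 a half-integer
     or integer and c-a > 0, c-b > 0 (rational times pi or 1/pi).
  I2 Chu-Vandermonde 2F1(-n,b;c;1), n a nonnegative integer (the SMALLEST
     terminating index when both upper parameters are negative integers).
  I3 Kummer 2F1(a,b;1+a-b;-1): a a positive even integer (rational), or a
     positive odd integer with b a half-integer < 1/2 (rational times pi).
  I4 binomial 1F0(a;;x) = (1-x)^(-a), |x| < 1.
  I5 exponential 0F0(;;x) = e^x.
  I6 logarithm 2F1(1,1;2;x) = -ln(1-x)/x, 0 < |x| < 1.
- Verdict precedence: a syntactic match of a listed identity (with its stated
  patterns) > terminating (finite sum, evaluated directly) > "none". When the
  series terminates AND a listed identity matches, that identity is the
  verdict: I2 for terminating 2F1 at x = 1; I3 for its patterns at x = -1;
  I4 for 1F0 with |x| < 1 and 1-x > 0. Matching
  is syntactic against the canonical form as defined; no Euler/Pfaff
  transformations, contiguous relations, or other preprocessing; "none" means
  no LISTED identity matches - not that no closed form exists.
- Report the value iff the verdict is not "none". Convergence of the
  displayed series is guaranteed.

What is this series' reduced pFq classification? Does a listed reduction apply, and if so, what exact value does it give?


Classification (C = 4/3): 2F1 with upper {1, 1}, lower {9/4}, argument x = -1/2. Verdict: none. No listed pattern accepts 2F1(1, 1; 9/4; -1/2).

Structural cue: x = (-1/2) and (1)_k (C = 4/3, x = -1/2) is k! itself.
Term ratio: r(k) = (-1/2) * (k+1) (k+1) / [(k+9/4) (k+1)] - rational in k, leading ratio (-1/2); with t_0 = 4/3, classification follows.


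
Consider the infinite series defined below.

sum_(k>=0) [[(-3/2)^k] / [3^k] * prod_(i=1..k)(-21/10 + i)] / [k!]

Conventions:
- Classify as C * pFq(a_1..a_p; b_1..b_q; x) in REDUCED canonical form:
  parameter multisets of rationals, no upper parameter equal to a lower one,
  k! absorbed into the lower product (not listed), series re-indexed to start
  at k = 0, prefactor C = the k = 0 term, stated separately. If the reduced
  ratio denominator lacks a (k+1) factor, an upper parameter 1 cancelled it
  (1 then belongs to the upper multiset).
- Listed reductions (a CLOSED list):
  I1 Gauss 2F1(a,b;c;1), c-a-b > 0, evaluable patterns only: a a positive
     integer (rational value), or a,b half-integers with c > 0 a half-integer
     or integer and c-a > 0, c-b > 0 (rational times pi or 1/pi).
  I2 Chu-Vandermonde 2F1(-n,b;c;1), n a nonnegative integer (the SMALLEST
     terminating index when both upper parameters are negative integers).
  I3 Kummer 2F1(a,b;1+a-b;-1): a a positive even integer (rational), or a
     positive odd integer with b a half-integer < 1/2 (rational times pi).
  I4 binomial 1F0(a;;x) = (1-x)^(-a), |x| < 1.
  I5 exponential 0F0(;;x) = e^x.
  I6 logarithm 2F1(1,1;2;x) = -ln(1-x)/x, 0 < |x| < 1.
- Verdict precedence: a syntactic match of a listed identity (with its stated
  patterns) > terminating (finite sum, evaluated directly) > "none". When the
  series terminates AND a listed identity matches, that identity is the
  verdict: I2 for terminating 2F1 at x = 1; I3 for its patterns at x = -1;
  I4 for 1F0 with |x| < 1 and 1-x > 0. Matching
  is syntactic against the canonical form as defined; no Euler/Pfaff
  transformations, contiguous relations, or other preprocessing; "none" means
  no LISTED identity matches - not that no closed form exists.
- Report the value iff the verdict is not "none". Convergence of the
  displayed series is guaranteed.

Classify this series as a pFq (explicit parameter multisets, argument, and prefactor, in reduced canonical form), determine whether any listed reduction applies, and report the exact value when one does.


Classification (C = 1): 1F0 with upper {-11/10}, lower {-}, argument x = -1/2. Verdict: this is the I4 binomial reduction (the 1F0 binomial series: exponent 11/10, x = -1/2). Sum: (3/2)^(11/10).

Structural cue: x = (-1/2) and the two k-th powers (prefactor 1) combine into one argument.
Step ratio: r(k) = (-1/2) * (k-11/10) / [(k+1)] - poly over poly, x = (-1/2) from leading terms; C = 1 at k = 0.


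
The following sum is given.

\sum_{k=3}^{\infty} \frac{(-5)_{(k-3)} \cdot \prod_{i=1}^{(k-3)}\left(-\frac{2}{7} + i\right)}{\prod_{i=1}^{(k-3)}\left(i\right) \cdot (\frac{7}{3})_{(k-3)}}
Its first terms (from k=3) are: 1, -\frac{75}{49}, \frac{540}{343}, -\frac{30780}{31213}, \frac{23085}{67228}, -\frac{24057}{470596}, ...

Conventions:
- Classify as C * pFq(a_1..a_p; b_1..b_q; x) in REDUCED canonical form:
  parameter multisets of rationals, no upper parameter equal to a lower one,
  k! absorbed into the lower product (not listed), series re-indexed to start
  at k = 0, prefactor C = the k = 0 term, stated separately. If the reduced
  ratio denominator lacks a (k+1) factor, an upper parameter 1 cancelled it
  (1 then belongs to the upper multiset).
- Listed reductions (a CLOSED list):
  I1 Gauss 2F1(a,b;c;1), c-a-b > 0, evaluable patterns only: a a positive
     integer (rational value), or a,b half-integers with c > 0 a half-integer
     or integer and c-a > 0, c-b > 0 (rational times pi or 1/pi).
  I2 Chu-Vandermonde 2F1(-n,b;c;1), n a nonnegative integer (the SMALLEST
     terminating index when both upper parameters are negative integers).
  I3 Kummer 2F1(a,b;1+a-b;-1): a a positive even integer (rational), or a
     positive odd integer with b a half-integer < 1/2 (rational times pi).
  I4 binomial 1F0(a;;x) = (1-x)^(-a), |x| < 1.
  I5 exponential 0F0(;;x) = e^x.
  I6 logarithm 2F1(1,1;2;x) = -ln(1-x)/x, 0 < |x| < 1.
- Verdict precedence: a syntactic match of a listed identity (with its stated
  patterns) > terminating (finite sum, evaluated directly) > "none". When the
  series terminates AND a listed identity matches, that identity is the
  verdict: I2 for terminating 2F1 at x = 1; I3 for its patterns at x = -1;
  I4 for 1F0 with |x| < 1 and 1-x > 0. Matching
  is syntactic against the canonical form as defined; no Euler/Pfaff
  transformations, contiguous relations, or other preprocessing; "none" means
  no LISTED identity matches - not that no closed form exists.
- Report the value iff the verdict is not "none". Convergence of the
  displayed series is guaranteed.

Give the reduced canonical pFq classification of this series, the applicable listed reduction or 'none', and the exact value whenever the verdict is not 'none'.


At argument 1: a 2F1 with upper {-5, \frac{5}{7}}, lower {\frac{7}{3}}, scaled by C = 1. Verdict: the Chu-Vandermonde identity I2 fires (terminating 2F1 at x = 1 with n = 5, b = 5/7, c = \frac{7}{3}). Hence: \frac{1070201}{3058874}.

Structural cue: t_0 = 1 here, and the running product (C = 1) telescopes to a rising factorial.
Step ratio: r(k) = 1 * (k-5) (k+\frac{5}{7}) / [(k+\frac{7}{3}) (k+1)] - rational in k. x = 1; t_0 = 1; negate the roots.


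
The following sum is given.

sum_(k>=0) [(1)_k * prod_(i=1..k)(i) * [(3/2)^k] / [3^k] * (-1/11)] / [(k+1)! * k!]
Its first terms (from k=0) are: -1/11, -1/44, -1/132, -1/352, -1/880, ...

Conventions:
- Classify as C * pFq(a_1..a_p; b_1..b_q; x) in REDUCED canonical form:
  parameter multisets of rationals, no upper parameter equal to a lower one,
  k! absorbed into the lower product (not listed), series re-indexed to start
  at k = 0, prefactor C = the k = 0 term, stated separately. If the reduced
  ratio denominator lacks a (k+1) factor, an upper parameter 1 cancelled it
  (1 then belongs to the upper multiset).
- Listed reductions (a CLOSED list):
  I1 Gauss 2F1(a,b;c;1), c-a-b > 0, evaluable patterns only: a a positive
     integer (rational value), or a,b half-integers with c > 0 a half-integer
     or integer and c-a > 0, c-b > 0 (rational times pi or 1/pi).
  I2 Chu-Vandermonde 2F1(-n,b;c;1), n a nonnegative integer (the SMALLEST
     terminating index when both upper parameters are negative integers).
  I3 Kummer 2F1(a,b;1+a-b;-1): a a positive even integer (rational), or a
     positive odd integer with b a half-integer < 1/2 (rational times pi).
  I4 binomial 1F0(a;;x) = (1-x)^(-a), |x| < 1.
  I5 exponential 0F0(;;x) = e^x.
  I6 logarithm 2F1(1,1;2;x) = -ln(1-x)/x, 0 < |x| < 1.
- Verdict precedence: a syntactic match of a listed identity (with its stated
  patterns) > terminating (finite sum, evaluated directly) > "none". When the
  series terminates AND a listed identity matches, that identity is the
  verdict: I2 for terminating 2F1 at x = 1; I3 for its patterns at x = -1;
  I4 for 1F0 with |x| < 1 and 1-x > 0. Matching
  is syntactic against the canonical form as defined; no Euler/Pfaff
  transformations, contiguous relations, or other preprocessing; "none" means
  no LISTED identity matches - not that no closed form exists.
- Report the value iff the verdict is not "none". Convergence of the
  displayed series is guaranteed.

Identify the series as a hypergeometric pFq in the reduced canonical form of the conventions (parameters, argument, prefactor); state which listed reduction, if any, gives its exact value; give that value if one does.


x = 1/2 here; the reduced form reads 2F1, upper {1, 1}, lower {2}, C = -1/11. Verdict (x = 1/2): the logarithmic series (I6) applies (the logarithm: parameters (1,1;2), x = 1/2). Its exact value is (2/11) * ln(1/2).

The tell: with t_0 = -1/11, the denominator's factorial ratio (C = -1/11) is a lower Pochhammer.
Ratio: r(k) = (1/2) * (k+1) (k+1) / [(k+2) (k+1)] - rational in k, leading ratio (1/2); with t_0 = -1/11, classification follows.


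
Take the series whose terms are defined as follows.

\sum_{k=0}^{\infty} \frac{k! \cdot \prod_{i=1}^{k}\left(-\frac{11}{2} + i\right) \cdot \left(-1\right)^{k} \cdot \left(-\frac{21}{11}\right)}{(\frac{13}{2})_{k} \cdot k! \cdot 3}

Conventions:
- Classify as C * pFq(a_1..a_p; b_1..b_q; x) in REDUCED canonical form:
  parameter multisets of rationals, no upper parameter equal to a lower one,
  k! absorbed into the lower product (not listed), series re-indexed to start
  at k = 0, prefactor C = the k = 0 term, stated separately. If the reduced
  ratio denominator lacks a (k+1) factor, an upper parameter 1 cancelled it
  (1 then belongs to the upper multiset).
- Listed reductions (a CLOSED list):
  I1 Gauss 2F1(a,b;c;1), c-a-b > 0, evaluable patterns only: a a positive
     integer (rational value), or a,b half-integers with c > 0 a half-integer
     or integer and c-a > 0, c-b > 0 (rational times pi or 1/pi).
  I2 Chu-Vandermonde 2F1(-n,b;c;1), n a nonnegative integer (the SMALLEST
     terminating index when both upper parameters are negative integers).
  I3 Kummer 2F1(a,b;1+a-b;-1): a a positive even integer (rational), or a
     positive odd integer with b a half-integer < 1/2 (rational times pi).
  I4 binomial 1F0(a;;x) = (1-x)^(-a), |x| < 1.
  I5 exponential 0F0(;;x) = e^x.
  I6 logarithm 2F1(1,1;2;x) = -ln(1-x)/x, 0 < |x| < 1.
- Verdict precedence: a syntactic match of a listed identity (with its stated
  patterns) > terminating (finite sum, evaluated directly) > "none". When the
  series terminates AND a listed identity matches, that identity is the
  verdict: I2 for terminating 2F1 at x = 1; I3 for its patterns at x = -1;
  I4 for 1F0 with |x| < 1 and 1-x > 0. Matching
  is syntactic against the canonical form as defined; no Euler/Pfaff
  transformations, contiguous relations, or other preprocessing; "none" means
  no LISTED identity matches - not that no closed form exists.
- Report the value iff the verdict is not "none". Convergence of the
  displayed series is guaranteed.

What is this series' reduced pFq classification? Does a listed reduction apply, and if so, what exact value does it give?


With C = -\frac{7}{11}: the canonical form is 2F1(-\frac{9}{2}, 1; \frac{13}{2}; -1). Verdict at x = -1: Kummer's theorem (I3) matches (x = -1; c = \frac{13}{2} equals 1+a-b for upper {-\frac{9}{2}, 1}: listed pattern). Hence: \left(-\frac{441}{1024}\right) \cdot \pi.

Key observation: with t_0 = -\frac{7}{11}, the factorial ratio (C = -7/11) (k+a-1)!/(a-1)! is a rising factorial (a)_k.
Ratio: r(k) = -1 * (k-\frac{9}{2}) (k+1) / [(k+\frac{13}{2}) (k+1)] - rational; roots negated = parameters, x = -1, C = -\frac{7}{11}.


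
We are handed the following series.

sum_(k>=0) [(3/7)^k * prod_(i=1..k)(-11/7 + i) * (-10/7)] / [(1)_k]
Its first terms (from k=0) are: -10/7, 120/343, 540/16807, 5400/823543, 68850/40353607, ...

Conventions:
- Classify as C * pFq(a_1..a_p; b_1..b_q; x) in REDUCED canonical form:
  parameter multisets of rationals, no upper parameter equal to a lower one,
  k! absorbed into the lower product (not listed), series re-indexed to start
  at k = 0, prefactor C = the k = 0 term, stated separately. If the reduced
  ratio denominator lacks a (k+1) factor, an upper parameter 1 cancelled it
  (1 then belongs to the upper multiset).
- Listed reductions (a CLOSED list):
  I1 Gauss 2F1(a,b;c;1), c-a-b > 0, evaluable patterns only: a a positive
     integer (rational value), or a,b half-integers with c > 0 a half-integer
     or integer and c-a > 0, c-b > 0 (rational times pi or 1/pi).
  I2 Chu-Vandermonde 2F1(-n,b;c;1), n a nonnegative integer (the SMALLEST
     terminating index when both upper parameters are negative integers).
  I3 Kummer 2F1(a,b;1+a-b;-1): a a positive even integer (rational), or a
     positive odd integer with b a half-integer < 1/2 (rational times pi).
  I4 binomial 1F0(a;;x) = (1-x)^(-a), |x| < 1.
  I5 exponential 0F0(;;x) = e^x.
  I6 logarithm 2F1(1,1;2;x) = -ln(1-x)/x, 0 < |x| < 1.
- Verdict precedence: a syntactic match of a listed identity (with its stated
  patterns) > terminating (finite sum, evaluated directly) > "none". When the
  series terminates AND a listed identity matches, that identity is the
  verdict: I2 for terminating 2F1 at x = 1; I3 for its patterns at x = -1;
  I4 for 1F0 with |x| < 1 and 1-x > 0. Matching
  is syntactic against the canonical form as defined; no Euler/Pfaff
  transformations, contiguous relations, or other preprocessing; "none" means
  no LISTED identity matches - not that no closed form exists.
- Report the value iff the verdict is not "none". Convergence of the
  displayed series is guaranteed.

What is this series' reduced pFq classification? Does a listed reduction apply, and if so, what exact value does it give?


With C = -10/7: the canonical form is 1F0(-4/7; -; 3/7). Verdict (x = 3/7): the I4 binomial reduction applies (the 1F0 binomial series: exponent 4/7, x = 3/7). Hence: (-10/7) * (4/7)^(4/7).

Structural cue: with t_0 = -10/7, the running product (prefactor -10/7) telescopes to a rising factorial.
Ratio: r(k) = (3/7) * (k-4/7) / [(k+1)] - rational in k. x = (3/7); t_0 = -10/7; negate the roots.


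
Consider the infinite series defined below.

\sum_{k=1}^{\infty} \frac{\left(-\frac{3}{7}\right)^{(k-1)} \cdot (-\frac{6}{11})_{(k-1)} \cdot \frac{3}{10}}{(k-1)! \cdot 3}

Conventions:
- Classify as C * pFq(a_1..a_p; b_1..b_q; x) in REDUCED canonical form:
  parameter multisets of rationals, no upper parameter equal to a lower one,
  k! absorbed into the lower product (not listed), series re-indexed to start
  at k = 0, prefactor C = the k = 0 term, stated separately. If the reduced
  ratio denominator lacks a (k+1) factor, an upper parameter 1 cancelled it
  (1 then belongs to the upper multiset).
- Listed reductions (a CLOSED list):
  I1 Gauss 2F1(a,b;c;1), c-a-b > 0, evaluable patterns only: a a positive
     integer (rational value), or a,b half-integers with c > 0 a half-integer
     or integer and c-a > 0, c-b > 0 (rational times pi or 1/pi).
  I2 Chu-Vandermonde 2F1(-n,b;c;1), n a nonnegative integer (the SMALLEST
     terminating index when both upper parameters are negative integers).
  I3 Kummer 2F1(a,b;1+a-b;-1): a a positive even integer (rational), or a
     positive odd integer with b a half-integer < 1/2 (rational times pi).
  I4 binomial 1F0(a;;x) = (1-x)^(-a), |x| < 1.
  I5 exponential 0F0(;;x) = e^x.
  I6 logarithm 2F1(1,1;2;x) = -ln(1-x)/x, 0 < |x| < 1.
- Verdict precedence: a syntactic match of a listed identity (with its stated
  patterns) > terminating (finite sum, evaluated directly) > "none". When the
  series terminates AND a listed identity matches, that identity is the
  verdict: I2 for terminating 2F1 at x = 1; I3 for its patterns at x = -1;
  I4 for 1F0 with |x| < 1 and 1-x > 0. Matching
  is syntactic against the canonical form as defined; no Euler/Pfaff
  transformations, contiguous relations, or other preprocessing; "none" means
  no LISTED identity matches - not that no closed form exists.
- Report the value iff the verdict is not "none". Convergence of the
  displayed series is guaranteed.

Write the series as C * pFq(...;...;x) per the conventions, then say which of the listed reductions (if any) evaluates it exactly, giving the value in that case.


x = -\frac{3}{7} here; the reduced form reads 1F0, upper {-\frac{6}{11}}, lower {-}, C = \frac{1}{10}. Verdict: this is the I4 binomial reduction (the 1F0 binomial series: exponent 6/11, x = -\frac{3}{7}). Value: \frac{1}{10} \cdot \left(\frac{10}{7}\right)^{\frac{6}{11}}.

Structural cue: from the first term \frac{1}{10}: the constant factors (prefactor 1/10) combine into one prefactor.
Term ratio: r(k) = -\frac{3}{7} * (k-\frac{6}{11}) / [(k+1)] - poly over poly, x = -\frac{3}{7} from leading terms; C = \frac{1}{10} at k = 0.


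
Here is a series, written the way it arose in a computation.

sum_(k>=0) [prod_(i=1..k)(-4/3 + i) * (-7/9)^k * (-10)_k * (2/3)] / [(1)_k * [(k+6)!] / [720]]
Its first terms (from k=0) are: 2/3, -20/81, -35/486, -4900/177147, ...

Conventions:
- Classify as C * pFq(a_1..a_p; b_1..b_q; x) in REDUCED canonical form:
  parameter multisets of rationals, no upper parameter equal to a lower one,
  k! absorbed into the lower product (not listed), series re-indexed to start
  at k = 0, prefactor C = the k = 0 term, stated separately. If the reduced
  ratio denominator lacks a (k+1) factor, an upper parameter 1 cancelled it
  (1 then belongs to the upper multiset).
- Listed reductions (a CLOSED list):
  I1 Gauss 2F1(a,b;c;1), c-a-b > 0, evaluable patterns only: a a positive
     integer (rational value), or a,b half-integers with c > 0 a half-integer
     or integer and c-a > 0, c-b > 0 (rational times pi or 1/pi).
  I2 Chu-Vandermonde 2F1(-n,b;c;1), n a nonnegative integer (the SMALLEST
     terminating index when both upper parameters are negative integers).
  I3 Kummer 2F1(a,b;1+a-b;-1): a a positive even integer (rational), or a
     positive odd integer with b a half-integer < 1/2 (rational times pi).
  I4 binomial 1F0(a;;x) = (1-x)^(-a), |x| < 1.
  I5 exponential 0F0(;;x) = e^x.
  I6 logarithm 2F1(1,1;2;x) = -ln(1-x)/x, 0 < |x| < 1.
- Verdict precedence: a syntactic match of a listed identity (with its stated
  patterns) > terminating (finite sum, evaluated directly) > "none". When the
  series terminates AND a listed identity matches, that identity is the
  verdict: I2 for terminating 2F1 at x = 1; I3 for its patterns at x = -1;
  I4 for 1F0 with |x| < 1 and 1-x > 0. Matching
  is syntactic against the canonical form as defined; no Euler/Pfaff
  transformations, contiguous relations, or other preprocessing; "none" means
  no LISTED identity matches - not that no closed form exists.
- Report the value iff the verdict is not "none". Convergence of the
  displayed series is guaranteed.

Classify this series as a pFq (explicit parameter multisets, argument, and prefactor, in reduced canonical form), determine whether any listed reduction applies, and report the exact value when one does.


Key observation: from the first term 2/3: the denominator's factorial ratio (C = 2/3) is a lower Pochhammer.
Adjacent-term ratio: r(k) = (-7/9) * (k-10) (k-1/3) / [(k+7) (k+1)] ; factor over Q: parameters, x = (-7/9), and C = 2/3.

x = -7/9 here; the reduced form reads 2F1, upper {-10, -1/3}, lower {7}, C = 2/3. Verdict: terminating - upper parameter -10 makes this a finite sum (last index 10), evaluated exactly. Sum: 795971197813756781/2601640345147984764.


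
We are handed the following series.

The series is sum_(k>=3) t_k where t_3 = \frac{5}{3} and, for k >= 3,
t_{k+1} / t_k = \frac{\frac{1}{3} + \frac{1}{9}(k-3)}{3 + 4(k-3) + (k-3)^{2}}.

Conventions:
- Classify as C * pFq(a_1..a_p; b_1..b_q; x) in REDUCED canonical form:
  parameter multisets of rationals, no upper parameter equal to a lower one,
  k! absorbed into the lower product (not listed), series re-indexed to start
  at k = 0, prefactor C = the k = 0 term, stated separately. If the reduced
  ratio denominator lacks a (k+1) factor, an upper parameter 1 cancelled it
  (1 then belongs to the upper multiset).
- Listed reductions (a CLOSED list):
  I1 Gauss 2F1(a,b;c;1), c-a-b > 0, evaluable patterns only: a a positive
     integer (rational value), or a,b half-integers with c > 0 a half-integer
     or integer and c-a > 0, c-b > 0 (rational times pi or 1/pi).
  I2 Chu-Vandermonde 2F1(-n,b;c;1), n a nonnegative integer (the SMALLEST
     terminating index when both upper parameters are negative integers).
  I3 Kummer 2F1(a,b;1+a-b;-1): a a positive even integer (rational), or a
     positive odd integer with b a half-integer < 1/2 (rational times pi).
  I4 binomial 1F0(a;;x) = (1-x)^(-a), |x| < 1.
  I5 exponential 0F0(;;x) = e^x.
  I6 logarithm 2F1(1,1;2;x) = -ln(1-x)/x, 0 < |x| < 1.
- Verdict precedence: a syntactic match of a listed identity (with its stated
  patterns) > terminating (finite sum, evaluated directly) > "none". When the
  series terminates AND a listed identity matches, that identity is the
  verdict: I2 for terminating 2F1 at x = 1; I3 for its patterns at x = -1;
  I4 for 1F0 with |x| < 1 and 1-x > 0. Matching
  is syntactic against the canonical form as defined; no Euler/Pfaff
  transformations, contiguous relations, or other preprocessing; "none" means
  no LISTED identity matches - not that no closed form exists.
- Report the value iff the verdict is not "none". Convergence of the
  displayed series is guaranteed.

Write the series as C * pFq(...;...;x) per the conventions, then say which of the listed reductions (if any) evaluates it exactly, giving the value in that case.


Reduced: x = \frac{1}{9}, 0F0, upper = {-}, lower = {-}, C = \frac{5}{3}. Verdict: the exponential series (I5) fires (the 0F0 exponential series at x = \frac{1}{9}). Its exact value is \frac{5}{3} \cdot e^{\frac{1}{9}}.

First insight: with t_0 = \frac{5}{3}, the parameter 3 appears in both the upper and lower lists and cancels.
Adjacent-term ratio: r(k) = \frac{1}{9} * 1 / [(k+1)] - rational in k, leading ratio \frac{1}{9}; with t_0 = \frac{5}{3}, classification follows.
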